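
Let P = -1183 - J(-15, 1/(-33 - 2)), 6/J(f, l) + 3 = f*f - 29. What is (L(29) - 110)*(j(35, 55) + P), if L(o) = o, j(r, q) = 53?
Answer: 17665776/193 ≈ 91533.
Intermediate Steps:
J(f, l) = 6/(-32 + f**2) (J(f, l) = 6/(-3 + (f*f - 29)) = 6/(-3 + (f**2 - 29)) = 6/(-3 + (-29 + f**2)) = 6/(-32 + f**2))
P = -228325/193 (P = -1183 - 6/(-32 + (-15)**2) = -1183 - 6/(-32 + 225) = -1183 - 6/193 = -228325/193 ≈ -1183.0)
(L(29) - 110)*(j(35, 55) + P) = (29 - 110)*(53 - 228325/193) = -81*(-218096/193) = 17665776/193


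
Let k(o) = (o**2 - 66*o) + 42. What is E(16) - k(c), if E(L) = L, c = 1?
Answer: 39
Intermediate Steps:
k(o) = 42 + o**2 - 66*o
E(16) - k(c) = 16 - (42 + 1**2 - 66*1) = 16 - (42 + 1 - 66) = 16 - 1*(-23) = 16 + 23 = 39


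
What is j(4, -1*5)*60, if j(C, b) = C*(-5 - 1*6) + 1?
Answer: -2580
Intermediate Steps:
j(C, b) = 1 - 11*C (j(C, b) = C*(-5 - 6) + 1 = C*(-11) + 1 = -11*C + 1 = 1 - 11*C)
j(4, -1*5)*60 = (1 - 11*4)*60 = (1 - 44)*60 = -43*60 = -2580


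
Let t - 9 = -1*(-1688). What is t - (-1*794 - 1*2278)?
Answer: 4769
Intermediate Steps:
t = 1697 (t = 9 - 1*(-1688) = 9 + 1688 = 1697)
t - (-1*794 - 1*2278) = 1697 - (-1*794 - 1*2278) = 1697 - (-794 - 2278) = 1697 - 1*(-3072) = 1697 + 3072 = 4769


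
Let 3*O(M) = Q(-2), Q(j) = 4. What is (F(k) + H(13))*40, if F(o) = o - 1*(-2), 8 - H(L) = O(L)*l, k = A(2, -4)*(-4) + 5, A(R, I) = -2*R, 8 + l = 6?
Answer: 4040/3 ≈ 1346.7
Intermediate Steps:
O(M) = 4/3 (O(M) = (1/3)*4 = 4/3)
l = -2 (l = -8 + 6 = -2)
k = 21 (k = -2*2*(-4) + 5 = -4*(-4) + 5 = 16 + 5 = 21)
H(L) = 32/3 (H(L) = 8 - 4*(-2)/3 = 8 - 1*(-8/3) = 8 + 8/3 = 32/3)
F(o) = 2 + o (F(o) = o + 2 = 2 + o)
(F(k) + H(13))*40 = ((2 + 21) + 32/3)*40 = (23 + 32/3)*40 = (101/3)*40 = 4040/3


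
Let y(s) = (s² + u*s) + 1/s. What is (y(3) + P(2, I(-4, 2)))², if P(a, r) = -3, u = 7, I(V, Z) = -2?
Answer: 6724/9 ≈ 747.11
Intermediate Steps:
y(s) = 1/s + s² + 7*s (y(s) = (s² + 7*s) + 1/s = 1/s + s² + 7*s)
(y(3) + P(2, I(-4, 2)))² = ((1 + 3²*(7 + 3))/3 - 3)² = ((1 + 9*10)/3 - 3)² = ((1 + 90)/3 - 3)² = ((⅓)*91 - 3)² = (91/3 - 3)² = (82/3)² = 6724/9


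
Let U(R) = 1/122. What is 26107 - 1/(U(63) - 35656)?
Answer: 113566259439/4350031 ≈ 26107.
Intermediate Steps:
U(R) = 1/122
26107 - 1/(U(63) - 35656) = 26107 - 1/(1/122 - 35656) = 26107 - 1/(-4350031/122) = 26107 - 1*(-122/4350031) = 26107 + 122/4350031 = 113566259439/4350031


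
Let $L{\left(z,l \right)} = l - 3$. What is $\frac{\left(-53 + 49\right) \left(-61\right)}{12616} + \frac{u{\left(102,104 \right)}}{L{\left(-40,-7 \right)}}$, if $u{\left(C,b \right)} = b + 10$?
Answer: $- \frac{179473}{15770} \approx -11.381$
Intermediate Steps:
$u{\left(C,b \right)} = 10 + b$
$L{\left(z,l \right)} = -3 + l$
$\frac{\left(-53 + 49\right) \left(-61\right)}{12616} + \frac{u{\left(102,104 \right)}}{L{\left(-40,-7 \right)}} = \frac{\left(-53 + 49\right) \left(-61\right)}{12616} + \frac{10 + 104}{-3 - 7} = \left(-4\right) \left(-61\right) \frac{1}{12616} + \frac{114}{-10} = 244 \cdot \frac{1}{12616} + 114 \left(- \frac{1}{10}\right) = \frac{61}{3154} - \frac{57}{5} = - \frac{179473}{15770}$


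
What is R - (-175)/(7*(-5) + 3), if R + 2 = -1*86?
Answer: -2991/32 ≈ -93.469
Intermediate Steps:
R = -88 (R = -2 - 1*86 = -2 - 86 = -88)
R - (-175)/(7*(-5) + 3) = -88 - (-175)/(7*(-5) + 3) = -88 - (-175)/(-35 + 3) = -88 - (-175)/(-32) = -88 - (-175)*(-1)/32 = -88 - 5*35/32 = -88 - 175/32 = -2991/32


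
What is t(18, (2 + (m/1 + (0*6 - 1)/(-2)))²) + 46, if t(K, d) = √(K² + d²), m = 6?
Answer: 46 + √88705/4 ≈ 120.46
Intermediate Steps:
t(18, (2 + (m/1 + (0*6 - 1)/(-2)))²) + 46 = √(18² + ((2 + (6/1 + (0*6 - 1)/(-2)))²)²) + 46 = √(324 + ((2 + (6*1 + (0 - 1)*(-½)))²)²) + 46 = √(324 + ((2 + (6 - 1*(-½)))²)²) + 46 = √(324 + ((2 + (6 + ½))²)²) + 46 = √(324 + ((2 + 13/2)²)²) + 46 = √(324 + ((17/2)²)²) + 46 = √(324 + (289/4)²) + 46 = √(324 + 83521/16) + 46 = √(88705/16) + 46 = √88705/4 + 46 = 46 + √88705/4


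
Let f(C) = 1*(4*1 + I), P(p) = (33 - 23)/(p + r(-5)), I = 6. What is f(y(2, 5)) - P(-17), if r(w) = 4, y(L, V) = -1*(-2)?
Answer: 140/13 ≈ 10.769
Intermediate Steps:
y(L, V) = 2
P(p) = 10/(4 + p) (P(p) = (33 - 23)/(p + 4) = 10/(4 + p))
f(C) = 10 (f(C) = 1*(4*1 + 6) = 1*(4 + 6) = 1*10 = 10)
f(y(2, 5)) - P(-17) = 10 - 10/(4 - 17) = 10 - 10/(-13) = 10 - 10*(-1)/13 = 10 - 1*(-10/13) = 10 + 10/13 = 140/13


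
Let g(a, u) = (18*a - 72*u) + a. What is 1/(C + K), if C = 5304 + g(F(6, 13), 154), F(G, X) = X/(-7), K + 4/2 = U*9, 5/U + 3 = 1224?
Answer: -2849/16584738 ≈ -0.00017178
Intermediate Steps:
U = 5/1221 (U = 5/(-3 + 1224) = 5/1221 ≈ 0.0040950)
K = -799/407 (K = -2 + (5/1221)*9 = -2 + 15/407 = -799/407 ≈ -1.9631)
F(G, X) = -X/7 (F(G, X) = X*(-1/7) = -X/7)
g(a, u) = -72*u + 19*a (g(a, u) = (-72*u + 18*a) + a = -72*u + 19*a)
C = -40735/7 (C = 5304 + (-72*154 + 19*(-1/7*13)) = 5304 + (-11088 + 19*(-13/7)) = 5304 + (-11088 - 247/7) = 5304 - 77863/7 = -40735/7 ≈ -5819.3)
1/(C + K) = 1/(-40735/7 - 799/407) = 1/(-16584738/2849) = -2849/16584738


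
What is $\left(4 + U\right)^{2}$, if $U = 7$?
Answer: $121$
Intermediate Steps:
$\left(4 + U\right)^{2} = \left(4 + 7\right)^{2} = 11^{2} = 121$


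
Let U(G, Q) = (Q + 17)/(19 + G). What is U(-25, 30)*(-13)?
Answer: 611/6 ≈ 101.83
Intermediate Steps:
U(G, Q) = (17 + Q)/(19 + G)
U(-25, 30)*(-13) = ((17 + 30)/(19 - 25))*(-13) = (47/(-6))*(-13) = -⅙*47*(-13) = -47/6*(-13) = 611/6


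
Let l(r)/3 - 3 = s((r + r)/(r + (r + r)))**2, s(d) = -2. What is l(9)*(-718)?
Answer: -15078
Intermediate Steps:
l(r) = 21 (l(r) = 9 + 3*(-2)**2 = 9 + 3*4 = 9 + 12 = 21)
l(9)*(-718) = 21*(-718) = -15078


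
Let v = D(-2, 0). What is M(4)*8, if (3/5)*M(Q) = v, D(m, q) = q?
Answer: 0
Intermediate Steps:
v = 0
M(Q) = 0 (M(Q) = (5/3)*0 = 0)
M(4)*8 = 0*8 = 0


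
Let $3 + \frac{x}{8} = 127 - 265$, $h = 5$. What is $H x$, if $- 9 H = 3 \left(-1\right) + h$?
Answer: $\frac{752}{3} \approx 250.67$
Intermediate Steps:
$x = -1128$ ($x = -24 + 8 \left(127 - 265\right) = -24 + 8 \left(-138\right) = -24 - 1104 = -1128$)
$H = - \frac{2}{9}$ ($H = - \frac{3 \left(-1\right) + 5}{9} = - \frac{-3 + 5}{9} = \left(- \frac{1}{9}\right) 2 = - \frac{2}{9} \approx -0.22222$)
$H x = \left(- \frac{2}{9}\right) \left(-1128\right) = \frac{752}{3}$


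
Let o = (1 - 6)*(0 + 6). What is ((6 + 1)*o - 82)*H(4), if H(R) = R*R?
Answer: -4672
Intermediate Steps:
H(R) = R²
o = -30 (o = -5*6 = -30)
((6 + 1)*o - 82)*H(4) = ((6 + 1)*(-30) - 82)*4² = (7*(-30) - 82)*16 = (-210 - 82)*16 = -292*16 = -4672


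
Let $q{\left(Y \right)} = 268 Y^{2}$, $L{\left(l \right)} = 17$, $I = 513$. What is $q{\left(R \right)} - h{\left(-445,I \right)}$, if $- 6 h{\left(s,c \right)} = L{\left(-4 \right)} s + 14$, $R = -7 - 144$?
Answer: $\frac{12218819}{2} \approx 6.1094 \cdot 10^{6}$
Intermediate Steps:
$R = -151$ ($R = -7 - 144 = -151$)
$h{\left(s,c \right)} = - \frac{7}{3} - \frac{17 s}{6}$ ($h{\left(s,c \right)} = - \frac{17 s + 14}{6} = - \frac{14 + 17 s}{6} = - \frac{7}{3} - \frac{17 s}{6}$)
$q{\left(R \right)} - h{\left(-445,I \right)} = 268 \left(-151\right)^{2} - \left(- \frac{7}{3} - - \frac{7565}{6}\right) = 268 \cdot 22801 - \left(- \frac{7}{3} + \frac{7565}{6}\right) = 6110668 - \frac{2517}{2} = \frac{12218819}{2}$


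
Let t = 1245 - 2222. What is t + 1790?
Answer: 813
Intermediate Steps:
t = -977
t + 1790 = -977 + 1790 = 813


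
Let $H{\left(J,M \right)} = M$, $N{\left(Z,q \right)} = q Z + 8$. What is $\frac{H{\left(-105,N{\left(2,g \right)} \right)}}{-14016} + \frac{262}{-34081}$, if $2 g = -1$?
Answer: $- \frac{3910759}{477679296} \approx -0.008187$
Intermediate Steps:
$g = - \frac{1}{2}$ ($g = \frac{1}{2} \left(-1\right) = - \frac{1}{2} \approx -0.5$)
$N{\left(Z,q \right)} = 8 + Z q$ ($N{\left(Z,q \right)} = Z q + 8 = 8 + Z q$)
$\frac{H{\left(-105,N{\left(2,g \right)} \right)}}{-14016} + \frac{262}{-34081} = \frac{8 + 2 \left(- \frac{1}{2}\right)}{-14016} + \frac{262}{-34081} = \left(8 - 1\right) \left(- \frac{1}{14016}\right) + 262 \left(- \frac{1}{34081}\right) = 7 \left(- \frac{1}{14016}\right) - \frac{262}{34081} = - \frac{7}{14016} - \frac{262}{34081} = - \frac{3910759}{477679296}$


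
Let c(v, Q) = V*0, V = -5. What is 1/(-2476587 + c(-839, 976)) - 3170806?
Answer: -7852776919123/2476587 ≈ -3.1708e+6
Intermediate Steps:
c(v, Q) = 0 (c(v, Q) = -5*0 = 0)
1/(-2476587 + c(-839, 976)) - 3170806 = 1/(-2476587 + 0) - 3170806 = 1/(-2476587) - 3170806 = -1/2476587 - 3170806 = -7852776919123/2476587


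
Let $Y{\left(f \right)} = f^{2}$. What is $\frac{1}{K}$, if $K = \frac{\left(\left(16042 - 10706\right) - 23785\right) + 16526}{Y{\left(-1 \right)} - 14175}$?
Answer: $\frac{14174}{1923} \approx 7.3708$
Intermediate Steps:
$K = \frac{1923}{14174}$ ($K = \frac{\left(\left(16042 - 10706\right) - 23785\right) + 16526}{\left(-1\right)^{2} - 14175} = \frac{\left(5336 - 23785\right) + 16526}{1 - 14175} = \frac{-18449 + 16526}{-14174} = \left(-1923\right) \left(- \frac{1}{14174}\right) = \frac{1923}{14174} \approx 0.13567$)
$\frac{1}{K} = \frac{1}{\frac{1923}{14174}} = \frac{14174}{1923}$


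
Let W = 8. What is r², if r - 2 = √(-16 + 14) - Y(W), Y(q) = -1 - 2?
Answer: (5 + I*√2)² ≈ 23.0 + 14.142*I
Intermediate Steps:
Y(q) = -3
r = 5 + I*√2 (r = 2 + (√(-16 + 14) - 1*(-3)) = 2 + (√(-2) + 3) = 2 + (I*√2 + 3) = 2 + (3 + I*√2) = 5 + I*√2 ≈ 5.0 + 1.4142*I)
r² = (5 + I*√2)²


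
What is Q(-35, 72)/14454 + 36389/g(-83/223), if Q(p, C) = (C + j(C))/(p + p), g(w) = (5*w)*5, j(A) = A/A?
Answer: -22494079099/5751900 ≈ -3910.7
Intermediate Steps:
j(A) = 1
g(w) = 25*w
Q(p, C) = (1 + C)/(2*p) (Q(p, C) = (C + 1)/(p + p) = (1 + C)/((2*p)) = (1 + C)*(1/(2*p)) = (1 + C)/(2*p))
Q(-35, 72)/14454 + 36389/g(-83/223) = ((1/2)*(1 + 72)/(-35))/14454 + 36389/((25*(-83/223))) = ((1/2)*(-1/35)*73)*(1/14454) + 36389/((25*(-83*1/223))) = -73/70*1/14454 + 36389/((25*(-83/223))) = -1/13860 + 36389/(-2075/223) = -1/13860 + 36389*(-223/2075) = -1/13860 - 8114747/2075 = -22494079099/5751900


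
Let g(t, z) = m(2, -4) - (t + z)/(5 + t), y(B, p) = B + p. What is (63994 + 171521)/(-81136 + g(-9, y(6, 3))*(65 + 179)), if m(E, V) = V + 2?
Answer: -78505/27208 ≈ -2.8854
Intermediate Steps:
m(E, V) = 2 + V
g(t, z) = -2 - (t + z)/(5 + t) (g(t, z) = (2 - 4) - (t + z)/(5 + t) = -2 - (t + z)/(5 + t))
(63994 + 171521)/(-81136 + g(-9, y(6, 3))*(65 + 179)) = (63994 + 171521)/(-81136 + ((-10 - (6 + 3) - 3*(-9))/(5 - 9))*(65 + 179)) = 235515/(-81136 + ((-10 - 1*9 + 27)/(-4))*244) = 235515/(-81136 - (-10 - 9 + 27)/4*244) = 235515/(-81136 - 1/4*8*244) = 235515/(-81136 - 2*244) = 235515/(-81136 - 488) = 235515/(-81624) = 235515*(-1/81624) = -78505/27208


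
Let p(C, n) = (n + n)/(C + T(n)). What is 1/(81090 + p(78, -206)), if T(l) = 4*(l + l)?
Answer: 785/63655856 ≈ 1.2332e-5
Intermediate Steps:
T(l) = 8*l (T(l) = 4*(2*l) = 8*l)
p(C, n) = 2*n/(C + 8*n) (p(C, n) = (n + n)/(C + 8*n) = (2*n)/(C + 8*n) = 2*n/(C + 8*n))
1/(81090 + p(78, -206)) = 1/(81090 + 2*(-206)/(78 + 8*(-206))) = 1/(81090 + 2*(-206)/(78 - 1648)) = 1/(81090 + 2*(-206)/(-1570)) = 1/(81090 + 2*(-206)*(-1/1570)) = 1/(81090 + 206/785) = 1/(63655856/785) = 785/63655856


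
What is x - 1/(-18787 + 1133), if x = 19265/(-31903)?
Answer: -340072407/563215562 ≈ -0.60380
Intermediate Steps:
x = -19265/31903 (x = 19265*(-1/31903) = -19265/31903 ≈ -0.60386)
x - 1/(-18787 + 1133) = -19265/31903 - 1/(-18787 + 1133) = -19265/31903 - 1/(-17654) = -19265/31903 - 1*(-1/17654) = -19265/31903 + 1/17654 = -340072407/563215562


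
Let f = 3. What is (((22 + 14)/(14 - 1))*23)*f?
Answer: 2484/13 ≈ 191.08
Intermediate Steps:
(((22 + 14)/(14 - 1))*23)*f = (((22 + 14)/(14 - 1))*23)*3 = ((36/13)*23)*3 = (828/13)*3 = 2484/13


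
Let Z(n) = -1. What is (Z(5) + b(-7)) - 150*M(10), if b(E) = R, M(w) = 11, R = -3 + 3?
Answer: -1651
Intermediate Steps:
R = 0
b(E) = 0
(Z(5) + b(-7)) - 150*M(10) = (-1 + 0) - 150*11 = -1 - 1650 = -1651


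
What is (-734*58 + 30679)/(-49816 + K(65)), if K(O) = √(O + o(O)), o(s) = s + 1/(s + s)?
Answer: 77020019440/322612384379 + 11893*√2197130/322612384379 ≈ 0.23879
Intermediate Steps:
o(s) = s + 1/(2*s)
K(O) = √(1/(2*O) + 2*O) (K(O) = √(O + (O + 1/(2*O))) = √(1/(2*O) + 2*O))
(-734*58 + 30679)/(-49816 + K(65)) = (-734*58 + 30679)/(-49816 + √(2/65 + 8*65)/2) = (-42572 + 30679)/(-49816 + √(2*(1/65) + 520)/2) = -11893/(-49816 + √(2/65 + 520)/2) = -11893/(-49816 + √(33802/65)/2) = -11893/(-49816 + (√2197130/65)/2) = -11893/(-49816 + √2197130/130)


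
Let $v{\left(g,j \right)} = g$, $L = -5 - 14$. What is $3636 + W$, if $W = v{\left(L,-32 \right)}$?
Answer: $3617$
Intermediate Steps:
$L = -19$
$W = -19$
$3636 + W = 3636 - 19 = 3617$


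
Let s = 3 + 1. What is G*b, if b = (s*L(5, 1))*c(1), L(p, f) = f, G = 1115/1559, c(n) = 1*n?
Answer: 4460/1559 ≈ 2.8608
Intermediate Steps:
c(n) = n
G = 1115/1559 (G = 1115*(1/1559) = 1115/1559 ≈ 0.71520)
s = 4
b = 4 (b = (4*1)*1 = 4*1 = 4)
G*b = (1115/1559)*4 = 4460/1559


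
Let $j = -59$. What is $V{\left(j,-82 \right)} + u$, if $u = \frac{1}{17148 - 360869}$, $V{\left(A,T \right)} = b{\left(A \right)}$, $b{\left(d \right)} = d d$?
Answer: $\frac{1196492800}{343721} \approx 3481.0$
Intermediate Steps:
$b{\left(d \right)} = d^{2}$
$V{\left(A,T \right)} = A^{2}$
$u = - \frac{1}{343721}$ ($u = \frac{1}{-343721} = - \frac{1}{343721} \approx -2.9093 \cdot 10^{-6}$)
$V{\left(j,-82 \right)} + u = \left(-59\right)^{2} - \frac{1}{343721} = 3481 - \frac{1}{343721} = \frac{1196492800}{343721}$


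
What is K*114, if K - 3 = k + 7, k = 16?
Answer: 2964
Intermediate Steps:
K = 26 (K = 3 + (16 + 7) = 3 + 23 = 26)
K*114 = 26*114 = 2964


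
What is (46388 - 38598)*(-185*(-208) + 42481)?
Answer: 630686190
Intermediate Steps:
(46388 - 38598)*(-185*(-208) + 42481) = 7790*(38480 + 42481) = 7790*80961 = 630686190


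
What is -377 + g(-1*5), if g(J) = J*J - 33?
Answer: -385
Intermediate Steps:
g(J) = -33 + J**2 (g(J) = J**2 - 33 = -33 + J**2)
-377 + g(-1*5) = -377 + (-33 + (-1*5)**2) = -377 + (-33 + (-5)**2) = -377 + (-33 + 25) = -377 - 8 = -385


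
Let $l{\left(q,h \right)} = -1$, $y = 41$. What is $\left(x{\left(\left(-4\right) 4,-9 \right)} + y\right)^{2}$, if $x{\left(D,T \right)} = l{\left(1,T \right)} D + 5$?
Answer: $3844$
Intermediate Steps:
$x{\left(D,T \right)} = 5 - D$ ($x{\left(D,T \right)} = - D + 5 = 5 - D$)
$\left(x{\left(\left(-4\right) 4,-9 \right)} + y\right)^{2} = \left(\left(5 - \left(-4\right) 4\right) + 41\right)^{2} = \left(\left(5 - -16\right) + 41\right)^{2} = \left(\left(5 + 16\right) + 41\right)^{2} = \left(21 + 41\right)^{2} = 62^{2} = 3844$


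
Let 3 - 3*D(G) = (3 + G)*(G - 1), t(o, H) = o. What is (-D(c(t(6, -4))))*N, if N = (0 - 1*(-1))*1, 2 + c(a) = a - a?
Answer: -2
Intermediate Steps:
c(a) = -2 (c(a) = -2 + (a - a) = -2 + 0 = -2)
D(G) = 1 - (-1 + G)*(3 + G)/3 (D(G) = 1 - (3 + G)*(G - 1)/3 = 1 - (3 + G)*(-1 + G)/3 = 1 - (-1 + G)*(3 + G)/3)
N = 1 (N = (0 + 1)*1 = 1*1 = 1)
(-D(c(t(6, -4))))*N = -(2 - 2/3*(-2) - 1/3*(-2)**2)*1 = -(2 + 4/3 - 1/3*4)*1 = -(2 + 4/3 - 4/3)*1 = -1*2*1 = -2*1 = -2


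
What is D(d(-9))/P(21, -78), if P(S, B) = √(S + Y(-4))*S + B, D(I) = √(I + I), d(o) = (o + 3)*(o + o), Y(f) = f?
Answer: 14*√102/157 + 52*√6/157 ≈ 1.7119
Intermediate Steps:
d(o) = 2*o*(3 + o) (d(o) = (3 + o)*(2*o) = 2*o*(3 + o))
D(I) = √2*√I (D(I) = √(2*I) = √2*√I)
P(S, B) = B + S*√(-4 + S) (P(S, B) = √(S - 4)*S + B = √(-4 + S)*S + B = S*√(-4 + S) + B = B + S*√(-4 + S))
D(d(-9))/P(21, -78) = (√2*√(2*(-9)*(3 - 9)))/(-78 + 21*√(-4 + 21)) = (√2*√(2*(-9)*(-6)))/(-78 + 21*√17) = (√2*√108)/(-78 + 21*√17) = (√2*(6*√3))/(-78 + 21*√17) = (6*√6)/(-78 + 21*√17) = 6*√6/(-78 + 21*√17)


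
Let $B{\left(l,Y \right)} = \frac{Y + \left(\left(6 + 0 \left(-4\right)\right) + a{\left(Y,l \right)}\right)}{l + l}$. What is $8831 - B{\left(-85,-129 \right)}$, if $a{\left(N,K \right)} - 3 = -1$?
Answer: $\frac{1501149}{170} \approx 8830.3$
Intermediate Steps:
$a{\left(N,K \right)} = 2$ ($a{\left(N,K \right)} = 3 - 1 = 2$)
$B{\left(l,Y \right)} = \frac{8 + Y}{2 l}$ ($B{\left(l,Y \right)} = \frac{Y + \left(\left(6 + 0 \left(-4\right)\right) + 2\right)}{l + l} = \frac{Y + \left(\left(6 + 0\right) + 2\right)}{2 l} = \left(Y + \left(6 + 2\right)\right) \frac{1}{2 l} = \left(Y + 8\right) \frac{1}{2 l} = \left(8 + Y\right) \frac{1}{2 l} = \frac{8 + Y}{2 l}$)
$8831 - B{\left(-85,-129 \right)} = 8831 - \frac{8 - 129}{2 \left(-85\right)} = 8831 - \frac{1}{2} \left(- \frac{1}{85}\right) \left(-121\right) = 8831 - \frac{121}{170} = \frac{1501149}{170}$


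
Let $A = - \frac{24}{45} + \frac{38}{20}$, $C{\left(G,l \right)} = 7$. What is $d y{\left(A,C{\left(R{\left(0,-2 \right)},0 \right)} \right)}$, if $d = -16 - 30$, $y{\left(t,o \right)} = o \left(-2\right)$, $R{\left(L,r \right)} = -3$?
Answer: $644$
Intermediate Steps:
$A = \frac{41}{30}$ ($A = \left(-24\right) \frac{1}{45} + 38 \cdot \frac{1}{20} = - \frac{8}{15} + \frac{19}{10} = \frac{41}{30} \approx 1.3667$)
$y{\left(t,o \right)} = - 2 o$
$d = -46$ ($d = -16 - 30 = -46$)
$d y{\left(A,C{\left(R{\left(0,-2 \right)},0 \right)} \right)} = - 46 \left(\left(-2\right) 7\right) = \left(-46\right) \left(-14\right) = 644$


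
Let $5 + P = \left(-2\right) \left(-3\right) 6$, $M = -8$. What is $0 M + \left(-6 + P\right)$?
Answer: $25$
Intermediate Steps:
$P = 31$ ($P = -5 + \left(-2\right) \left(-3\right) 6 = -5 + 6 \cdot 6 = -5 + 36 = 31$)
$0 M + \left(-6 + P\right) = 0 \left(-8\right) + \left(-6 + 31\right) = 0 + 25 = 25$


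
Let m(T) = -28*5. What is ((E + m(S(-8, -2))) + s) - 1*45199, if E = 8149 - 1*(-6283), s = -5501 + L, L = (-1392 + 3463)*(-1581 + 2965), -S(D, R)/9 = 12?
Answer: 2829856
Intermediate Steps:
S(D, R) = -108 (S(D, R) = -9*12 = -108)
m(T) = -140
L = 2866264 (L = 2071*1384 = 2866264)
s = 2860763 (s = -5501 + 2866264 = 2860763)
E = 14432 (E = 8149 + 6283 = 14432)
((E + m(S(-8, -2))) + s) - 1*45199 = ((14432 - 140) + 2860763) - 1*45199 = (14292 + 2860763) - 45199 = 2875055 - 45199 = 2829856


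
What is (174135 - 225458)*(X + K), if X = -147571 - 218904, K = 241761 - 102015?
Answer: 11636412467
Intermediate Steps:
K = 139746
X = -366475
(174135 - 225458)*(X + K) = (174135 - 225458)*(-366475 + 139746) = -51323*(-226729) = 11636412467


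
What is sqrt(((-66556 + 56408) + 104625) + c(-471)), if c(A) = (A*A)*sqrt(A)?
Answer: sqrt(94477 + 221841*I*sqrt(471)) ≈ 1566.8 + 1536.4*I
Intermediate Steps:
c(A) = A**(5/2) (c(A) = A**2*sqrt(A) = A**(5/2))
sqrt(((-66556 + 56408) + 104625) + c(-471)) = sqrt(((-66556 + 56408) + 104625) + (-471)**(5/2)) = sqrt((-10148 + 104625) + 221841*I*sqrt(471)) = sqrt(94477 + 221841*I*sqrt(471))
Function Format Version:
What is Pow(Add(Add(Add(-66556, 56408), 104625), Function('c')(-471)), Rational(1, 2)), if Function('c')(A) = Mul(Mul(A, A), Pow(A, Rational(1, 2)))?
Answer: Pow(Add(94477, Mul(221841, I, Pow(471, Rational(1, 2)))), Rational(1, 2)) ≈ Add(1566.8, Mul(1536.4, I))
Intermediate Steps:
Function('c')(A) = Pow(A, Rational(5, 2)) (Function('c')(A) = Mul(Pow(A, 2), Pow(A, Rational(1, 2))) = Pow(A, Rational(5, 2)))
Pow(Add(Add(Add(-66556, 56408), 104625), Function('c')(-471)), Rational(1, 2)) = Pow(Add(Add(Add(-66556, 56408), 104625), Pow(-471, Rational(5, 2))), Rational(1, 2)) = Pow(Add(Add(-10148, 104625), Mul(221841, I, Pow(471, Rational(1, 2)))), Rational(1, 2)) = Pow(Add(94477, Mul(221841, I, Pow(471, Rational(1, 2)))), Rational(1, 2))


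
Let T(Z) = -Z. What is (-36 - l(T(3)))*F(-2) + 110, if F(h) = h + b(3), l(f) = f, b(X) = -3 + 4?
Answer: 143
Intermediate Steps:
b(X) = 1
F(h) = 1 + h (F(h) = h + 1 = 1 + h)
(-36 - l(T(3)))*F(-2) + 110 = (-36 - (-1)*3)*(1 - 2) + 110 = (-36 - 1*(-3))*(-1) + 110 = (-36 + 3)*(-1) + 110 = -33*(-1) + 110 = 33 + 110 = 143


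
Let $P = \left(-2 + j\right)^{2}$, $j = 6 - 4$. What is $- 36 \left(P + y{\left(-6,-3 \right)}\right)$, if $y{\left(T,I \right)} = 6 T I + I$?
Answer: $-3780$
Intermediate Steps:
$y{\left(T,I \right)} = I + 6 I T$ ($y{\left(T,I \right)} = 6 I T + I = I + 6 I T$)
$j = 2$ ($j = 6 - 4 = 2$)
$P = 0$ ($P = \left(-2 + 2\right)^{2} = 0^{2} = 0$)
$- 36 \left(P + y{\left(-6,-3 \right)}\right) = - 36 \left(0 - 3 \left(1 + 6 \left(-6\right)\right)\right) = - 36 \left(0 - 3 \left(1 - 36\right)\right) = - 36 \left(0 - -105\right) = - 36 \left(0 + 105\right) = \left(-36\right) 105 = -3780$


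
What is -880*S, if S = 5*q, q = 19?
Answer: -83600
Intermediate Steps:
S = 95 (S = 5*19 = 95)
-880*S = -880*95 = -83600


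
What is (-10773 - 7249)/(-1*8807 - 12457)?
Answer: 9011/10632 ≈ 0.84754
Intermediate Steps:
(-10773 - 7249)/(-1*8807 - 12457) = -18022/(-8807 - 12457) = -18022/(-21264) = -18022*(-1/21264) = 9011/10632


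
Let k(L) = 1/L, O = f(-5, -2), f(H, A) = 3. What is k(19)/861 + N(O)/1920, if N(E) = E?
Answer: 16999/10469760 ≈ 0.0016236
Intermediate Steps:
O = 3
k(19)/861 + N(O)/1920 = 1/(19*861) + 3/1920 = (1/19)*(1/861) + 3*(1/1920) = 1/16359 + 1/640 = 16999/10469760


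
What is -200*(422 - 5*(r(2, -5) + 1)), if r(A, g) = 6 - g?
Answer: -72400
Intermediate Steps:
-200*(422 - 5*(r(2, -5) + 1)) = -200*(422 - 5*((6 - 1*(-5)) + 1)) = -200*(422 - 5*((6 + 5) + 1)) = -200*(422 - 5*(11 + 1)) = -200*(422 - 5*12) = -200*(422 - 60) = -200*362 = -72400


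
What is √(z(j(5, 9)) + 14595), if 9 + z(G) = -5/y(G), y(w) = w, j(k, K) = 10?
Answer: √58342/2 ≈ 120.77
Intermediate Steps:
z(G) = -9 - 5/G
√(z(j(5, 9)) + 14595) = √((-9 - 5/10) + 14595) = √((-9 - 5*⅒) + 14595) = √((-9 - ½) + 14595) = √(-19/2 + 14595) = √(29171/2) = √58342/2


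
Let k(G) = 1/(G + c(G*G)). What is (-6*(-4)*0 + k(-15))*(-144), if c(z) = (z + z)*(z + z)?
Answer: -48/67495 ≈ -0.00071116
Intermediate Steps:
c(z) = 4*z**2 (c(z) = (2*z)*(2*z) = 4*z**2)
k(G) = 1/(G + 4*G**4) (k(G) = 1/(G + 4*(G*G)**2) = 1/(G + 4*(G**2)**2) = 1/(G + 4*G**4))
(-6*(-4)*0 + k(-15))*(-144) = (-6*(-4)*0 + 1/(-15 + 4*(-15)**4))*(-144) = (24*0 + 1/(-15 + 4*50625))*(-144) = (0 + 1/(-15 + 202500))*(-144) = (0 + 1/202485)*(-144) = (1/202485)*(-144) = -48/67495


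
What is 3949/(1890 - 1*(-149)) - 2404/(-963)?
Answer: 8704643/1963557 ≈ 4.4331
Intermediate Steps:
3949/(1890 - 1*(-149)) - 2404/(-963) = 3949/(1890 + 149) - 2404*(-1/963) = 3949/2039 + 2404/963 = 8704643/1963557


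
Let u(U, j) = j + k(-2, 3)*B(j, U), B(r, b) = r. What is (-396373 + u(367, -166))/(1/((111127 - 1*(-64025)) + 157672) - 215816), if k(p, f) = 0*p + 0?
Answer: 11997972376/6529885853 ≈ 1.8374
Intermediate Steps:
k(p, f) = 0 (k(p, f) = 0 + 0 = 0)
u(U, j) = j (u(U, j) = j + 0*j = j + 0 = j)
(-396373 + u(367, -166))/(1/((111127 - 1*(-64025)) + 157672) - 215816) = (-396373 - 166)/(1/((111127 - 1*(-64025)) + 157672) - 215816) = -396539/(1/((111127 + 64025) + 157672) - 215816) = -396539/(1/(175152 + 157672) - 215816) = -396539/(1/332824 - 215816) = -396539/(-71828744383/332824) = -396539*(-332824/71828744383) = 11997972376/6529885853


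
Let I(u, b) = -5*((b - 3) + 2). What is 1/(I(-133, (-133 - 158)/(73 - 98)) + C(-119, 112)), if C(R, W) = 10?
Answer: -5/216 ≈ -0.023148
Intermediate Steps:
I(u, b) = 5 - 5*b (I(u, b) = -5*((-3 + b) + 2) = -5*(-1 + b) = 5 - 5*b)
1/(I(-133, (-133 - 158)/(73 - 98)) + C(-119, 112)) = 1/((5 - 5*(-133 - 158)/(73 - 98)) + 10) = 1/((5 - (-1455)/(-25)) + 10) = 1/((5 - (-1455)*(-1)/25) + 10) = 1/((5 - 5*291/25) + 10) = 1/((5 - 291/5) + 10) = 1/(-266/5 + 10) = 1/(-216/5) = -5/216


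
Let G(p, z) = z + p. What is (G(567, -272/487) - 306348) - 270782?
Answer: -280786453/487 ≈ -5.7656e+5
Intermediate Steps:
G(p, z) = p + z
(G(567, -272/487) - 306348) - 270782 = ((567 - 272/487) - 306348) - 270782 = (275857/487 - 306348) - 270782 = -148915619/487 - 270782 = -280786453/487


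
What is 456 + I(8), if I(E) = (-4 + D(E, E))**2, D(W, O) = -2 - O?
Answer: 652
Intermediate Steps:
I(E) = (-6 - E)**2 (I(E) = (-4 + (-2 - E))**2 = (-6 - E)**2)
456 + I(8) = 456 + (6 + 8)**2 = 456 + 14**2 = 456 + 196 = 652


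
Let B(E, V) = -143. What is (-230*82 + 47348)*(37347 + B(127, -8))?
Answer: 1059867552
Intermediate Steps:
(-230*82 + 47348)*(37347 + B(127, -8)) = (-230*82 + 47348)*(37347 - 143) = (-18860 + 47348)*37204 = 28488*37204 = 1059867552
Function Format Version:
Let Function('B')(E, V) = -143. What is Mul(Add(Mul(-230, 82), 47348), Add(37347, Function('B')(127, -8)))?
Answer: 1059867552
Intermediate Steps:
Mul(Add(Mul(-230, 82), 47348), Add(37347, Function('B')(127, -8))) = Mul(Add(Mul(-230, 82), 47348), Add(37347, -143)) = Mul(Add(-18860, 47348), 37204) = Mul(28488, 37204) = 1059867552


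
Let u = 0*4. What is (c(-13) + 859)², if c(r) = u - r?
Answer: 760384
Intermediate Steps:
u = 0
c(r) = -r (c(r) = 0 - r = -r)
(c(-13) + 859)² = (-1*(-13) + 859)² = (13 + 859)² = 872² = 760384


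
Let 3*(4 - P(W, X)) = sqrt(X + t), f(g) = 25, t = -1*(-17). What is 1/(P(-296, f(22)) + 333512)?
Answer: 500274/166849383377 + sqrt(42)/333698766754 ≈ 2.9984e-6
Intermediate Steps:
t = 17
P(W, X) = 4 - sqrt(17 + X)/3 (P(W, X) = 4 - sqrt(X + 17)/3 = 4 - sqrt(17 + X)/3)
1/(P(-296, f(22)) + 333512) = 1/((4 - sqrt(17 + 25)/3) + 333512) = 1/((4 - sqrt(42)/3) + 333512) = 1/(333516 - sqrt(42)/3)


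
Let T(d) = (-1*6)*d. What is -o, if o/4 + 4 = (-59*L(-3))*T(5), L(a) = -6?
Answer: 42496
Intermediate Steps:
T(d) = -6*d
o = -42496 (o = -16 + 4*((-59*(-6))*(-6*5)) = -16 + 4*(354*(-30)) = -16 + 4*(-10620) = -16 - 42480 = -42496)
-o = -1*(-42496) = 42496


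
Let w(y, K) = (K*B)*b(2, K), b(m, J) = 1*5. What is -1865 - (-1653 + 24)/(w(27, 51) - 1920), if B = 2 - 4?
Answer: -503731/270 ≈ -1865.7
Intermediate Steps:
b(m, J) = 5
B = -2
w(y, K) = -10*K (w(y, K) = (K*(-2))*5 = -2*K*5 = -10*K)
-1865 - (-1653 + 24)/(w(27, 51) - 1920) = -1865 - (-1653 + 24)/(-10*51 - 1920) = -1865 - (-1629)/(-510 - 1920) = -1865 - (-1629)/(-2430) = -1865 - (-1629)*(-1)/2430 = -1865 - 1*181/270 = -1865 - 181/270 = -503731/270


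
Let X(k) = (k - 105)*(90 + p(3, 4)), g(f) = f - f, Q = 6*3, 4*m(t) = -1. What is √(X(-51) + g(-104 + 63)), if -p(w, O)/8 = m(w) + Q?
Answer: 52*√3 ≈ 90.067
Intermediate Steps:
m(t) = -¼ (m(t) = (¼)*(-1) = -¼)
Q = 18
p(w, O) = -142 (p(w, O) = -8*(-¼ + 18) = -8*71/4 = -142)
g(f) = 0
X(k) = 5460 - 52*k (X(k) = (k - 105)*(90 - 142) = (-105 + k)*(-52) = 5460 - 52*k)
√(X(-51) + g(-104 + 63)) = √((5460 - 52*(-51)) + 0) = √((5460 + 2652) + 0) = √(8112 + 0) = √8112 = 52*√3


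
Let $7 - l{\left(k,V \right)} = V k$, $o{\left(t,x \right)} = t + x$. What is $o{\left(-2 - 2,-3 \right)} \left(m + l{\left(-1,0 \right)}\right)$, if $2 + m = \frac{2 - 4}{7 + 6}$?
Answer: $- \frac{441}{13} \approx -33.923$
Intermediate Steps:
$l{\left(k,V \right)} = 7 - V k$
$m = - \frac{28}{13}$ ($m = -2 + \frac{2 - 4}{7 + 6} = -2 - \frac{2}{13} = - \frac{28}{13} \approx -2.1538$)
$o{\left(-2 - 2,-3 \right)} \left(m + l{\left(-1,0 \right)}\right) = \left(\left(-2 - 2\right) - 3\right) \left(- \frac{28}{13} + \left(7 - 0 \left(-1\right)\right)\right) = \left(-4 - 3\right) \left(- \frac{28}{13} + \left(7 + 0\right)\right) = - 7 \left(- \frac{28}{13} + 7\right) = \left(-7\right) \frac{63}{13} = - \frac{441}{13}$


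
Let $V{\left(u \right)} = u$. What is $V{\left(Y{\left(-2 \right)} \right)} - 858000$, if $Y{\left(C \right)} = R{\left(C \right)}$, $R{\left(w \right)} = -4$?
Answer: $-858004$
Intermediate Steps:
$Y{\left(C \right)} = -4$
$V{\left(Y{\left(-2 \right)} \right)} - 858000 = -4 - 858000 = -858004$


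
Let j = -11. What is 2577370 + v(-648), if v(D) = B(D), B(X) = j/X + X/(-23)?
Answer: 38413542637/14904 ≈ 2.5774e+6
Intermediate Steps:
B(X) = -11/X - X/23 (B(X) = -11/X + X/(-23) = -11/X + X*(-1/23) = -11/X - X/23)
v(D) = -11/D - D/23
2577370 + v(-648) = 2577370 + (-11/(-648) - 1/23*(-648)) = 2577370 + (-11*(-1/648) + 648/23) = 2577370 + (11/648 + 648/23) = 2577370 + 420157/14904 = 38413542637/14904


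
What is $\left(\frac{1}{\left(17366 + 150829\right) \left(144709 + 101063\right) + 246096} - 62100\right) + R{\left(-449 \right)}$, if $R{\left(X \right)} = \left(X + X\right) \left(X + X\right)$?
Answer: $\frac{30767940232945345}{41337867636} \approx 7.443 \cdot 10^{5}$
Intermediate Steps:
$R{\left(X \right)} = 4 X^{2}$ ($R{\left(X \right)} = 2 X 2 X = 4 X^{2}$)
$\left(\frac{1}{\left(17366 + 150829\right) \left(144709 + 101063\right) + 246096} - 62100\right) + R{\left(-449 \right)} = \left(\frac{1}{\left(17366 + 150829\right) \left(144709 + 101063\right) + 246096} - 62100\right) + 4 \left(-449\right)^{2} = \left(\frac{1}{168195 \cdot 245772 + 246096} - 62100\right) + 4 \cdot 201601 = \left(\frac{1}{41337621540 + 246096} - 62100\right) + 806404 = \left(\frac{1}{41337867636} - 62100\right) + 806404 = - \frac{2567081580195599}{41337867636} + 806404 = \frac{30767940232945345}{41337867636}$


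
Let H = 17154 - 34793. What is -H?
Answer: 17639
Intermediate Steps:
H = -17639
-H = -1*(-17639) = 17639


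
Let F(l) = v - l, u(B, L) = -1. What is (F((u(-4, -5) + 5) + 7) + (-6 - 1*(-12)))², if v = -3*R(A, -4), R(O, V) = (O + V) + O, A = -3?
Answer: 625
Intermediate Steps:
R(O, V) = V + 2*O
v = 30 (v = -3*(-4 + 2*(-3)) = -3*(-4 - 6) = -3*(-10) = 30)
F(l) = 30 - l
(F((u(-4, -5) + 5) + 7) + (-6 - 1*(-12)))² = ((30 - ((-1 + 5) + 7)) + (-6 - 1*(-12)))² = ((30 - (4 + 7)) + (-6 + 12))² = ((30 - 1*11) + 6)² = ((30 - 11) + 6)² = (19 + 6)² = 25² = 625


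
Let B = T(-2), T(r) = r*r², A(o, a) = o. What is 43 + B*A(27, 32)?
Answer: -173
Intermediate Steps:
T(r) = r³
B = -8 (B = (-2)³ = -8)
43 + B*A(27, 32) = 43 - 8*27 = 43 - 216 = -173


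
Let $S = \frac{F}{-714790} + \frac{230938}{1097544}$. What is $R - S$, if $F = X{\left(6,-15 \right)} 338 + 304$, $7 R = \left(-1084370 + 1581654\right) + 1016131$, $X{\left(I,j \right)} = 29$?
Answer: $\frac{42403335144805961}{196128368940} \approx 2.162 \cdot 10^{5}$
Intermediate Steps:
$R = \frac{1513415}{7}$ ($R = \frac{\left(-1084370 + 1581654\right) + 1016131}{7} = \frac{497284 + 1016131}{7} = \frac{1}{7} \cdot 1513415 = \frac{1513415}{7} \approx 2.162 \cdot 10^{5}$)
$F = 10106$ ($F = 29 \cdot 338 + 304 = 9802 + 304 = 10106$)
$S = \frac{38495098339}{196128368940}$ ($S = \frac{10106}{-714790} + \frac{230938}{1097544} = 10106 \left(- \frac{1}{714790}\right) + 230938 \cdot \frac{1}{1097544} = - \frac{5053}{357395} + \frac{115469}{548772} = \frac{38495098339}{196128368940} \approx 0.19627$)
$R - S = \frac{1513415}{7} - \frac{38495098339}{196128368940} = \frac{42403335144805961}{196128368940}$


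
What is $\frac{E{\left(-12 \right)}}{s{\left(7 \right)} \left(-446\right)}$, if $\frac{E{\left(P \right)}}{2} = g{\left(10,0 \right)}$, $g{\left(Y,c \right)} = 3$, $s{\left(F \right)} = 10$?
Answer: $- \frac{3}{2230} \approx -0.0013453$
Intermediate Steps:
$E{\left(P \right)} = 6$ ($E{\left(P \right)} = 2 \cdot 3 = 6$)
$\frac{E{\left(-12 \right)}}{s{\left(7 \right)} \left(-446\right)} = \frac{6}{10 \left(-446\right)} = \frac{6}{-4460} = 6 \left(- \frac{1}{4460}\right) = - \frac{3}{2230}$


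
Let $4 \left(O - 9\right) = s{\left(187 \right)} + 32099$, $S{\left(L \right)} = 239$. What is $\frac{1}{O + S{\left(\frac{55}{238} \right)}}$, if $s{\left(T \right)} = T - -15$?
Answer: $\frac{4}{33293} \approx 0.00012015$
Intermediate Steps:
$s{\left(T \right)} = 15 + T$ ($s{\left(T \right)} = T + 15 = 15 + T$)
$O = \frac{32337}{4}$ ($O = 9 + \frac{\left(15 + 187\right) + 32099}{4} = 9 + \frac{202 + 32099}{4} = 9 + \frac{1}{4} \cdot 32301 = 9 + \frac{32301}{4} = \frac{32337}{4} \approx 8084.3$)
$\frac{1}{O + S{\left(\frac{55}{238} \right)}} = \frac{1}{\frac{32337}{4} + 239} = \frac{1}{\frac{33293}{4}} = \frac{4}{33293}$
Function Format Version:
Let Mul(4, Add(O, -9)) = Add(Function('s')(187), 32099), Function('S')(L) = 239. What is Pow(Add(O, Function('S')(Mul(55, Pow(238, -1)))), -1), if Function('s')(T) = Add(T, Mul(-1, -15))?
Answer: Rational(4, 33293) ≈ 0.00012015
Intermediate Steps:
Function('s')(T) = Add(15, T) (Function('s')(T) = Add(T, 15) = Add(15, T))
O = Rational(32337, 4) (O = Add(9, Mul(Rational(1, 4), Add(Add(15, 187), 32099))) = Add(9, Mul(Rational(1, 4), Add(202, 32099))) = Add(9, Mul(Rational(1, 4), 32301)) = Add(9, Rational(32301, 4)) = Rational(32337, 4) ≈ 8084.3)
Pow(Add(O, Function('S')(Mul(55, Pow(238, -1)))), -1) = Pow(Add(Rational(32337, 4), 239), -1) = Pow(Rational(33293, 4), -1) = Rational(4, 33293)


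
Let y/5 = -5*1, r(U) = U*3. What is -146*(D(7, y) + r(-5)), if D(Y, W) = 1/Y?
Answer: 15184/7 ≈ 2169.1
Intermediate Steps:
r(U) = 3*U
y = -25 (y = 5*(-5*1) = 5*(-5) = -25)
-146*(D(7, y) + r(-5)) = -146*(1/7 + 3*(-5)) = -146*(⅐ - 15) = -146*(-104/7) = 15184/7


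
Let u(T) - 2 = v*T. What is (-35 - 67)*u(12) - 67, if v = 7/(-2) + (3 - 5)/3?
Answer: 4829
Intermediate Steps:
v = -25/6 (v = 7*(-½) - 2*⅓ = -7/2 - ⅔ = -25/6 ≈ -4.1667)
u(T) = 2 - 25*T/6
(-35 - 67)*u(12) - 67 = (-35 - 67)*(2 - 25/6*12) - 67 = -102*(2 - 50) - 67 = -102*(-48) - 67 = 4896 - 67 = 4829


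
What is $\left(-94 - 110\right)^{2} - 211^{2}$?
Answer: $-2905$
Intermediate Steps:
$\left(-94 - 110\right)^{2} - 211^{2} = \left(-204\right)^{2} - 44521 = 41616 - 44521 = -2905$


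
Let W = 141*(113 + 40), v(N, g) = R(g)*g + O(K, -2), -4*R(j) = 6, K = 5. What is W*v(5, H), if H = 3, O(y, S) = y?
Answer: 21573/2 ≈ 10787.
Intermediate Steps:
R(j) = -3/2 (R(j) = -1/4*6 = -3/2)
v(N, g) = 5 - 3*g/2 (v(N, g) = -3*g/2 + 5 = 5 - 3*g/2)
W = 21573 (W = 141*153 = 21573)
W*v(5, H) = 21573*(5 - 3/2*3) = 21573*(5 - 9/2) = 21573*(1/2) = 21573/2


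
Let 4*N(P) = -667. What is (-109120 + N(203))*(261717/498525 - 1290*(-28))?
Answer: -114082599247571/28900 ≈ -3.9475e+9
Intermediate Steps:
N(P) = -667/4 (N(P) = (1/4)*(-667) = -667/4)
(-109120 + N(203))*(261717/498525 - 1290*(-28)) = (-109120 - 667/4)*(261717/498525 - 1290*(-28)) = -437147*(261717*(1/498525) + 36120)/4 = -437147*(3793/7225 + 36120)/4 = -437147/4*260970793/7225 = -114082599247571/28900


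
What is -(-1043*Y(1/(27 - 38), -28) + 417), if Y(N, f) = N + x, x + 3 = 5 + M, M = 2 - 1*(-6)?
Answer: 109100/11 ≈ 9918.2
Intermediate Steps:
M = 8 (M = 2 + 6 = 8)
x = 10 (x = -3 + (5 + 8) = -3 + 13 = 10)
Y(N, f) = 10 + N (Y(N, f) = N + 10 = 10 + N)
-(-1043*Y(1/(27 - 38), -28) + 417) = -(-1043*(10 + 1/(27 - 38)) + 417) = -(-1043*(10 + 1/(-11)) + 417) = -(-1043*(10 - 1/11) + 417) = -(-1043*109/11 + 417) = -(-113687/11 + 417) = -1*(-109100/11) = 109100/11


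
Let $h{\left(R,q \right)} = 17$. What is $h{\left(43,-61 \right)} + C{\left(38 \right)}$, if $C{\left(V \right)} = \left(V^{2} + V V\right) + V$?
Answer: $2943$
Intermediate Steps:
$C{\left(V \right)} = V + 2 V^{2}$ ($C{\left(V \right)} = \left(V^{2} + V^{2}\right) + V = 2 V^{2} + V = V + 2 V^{2}$)
$h{\left(43,-61 \right)} + C{\left(38 \right)} = 17 + 38 \left(1 + 2 \cdot 38\right) = 17 + 38 \left(1 + 76\right) = 17 + 38 \cdot 77 = 17 + 2926 = 2943$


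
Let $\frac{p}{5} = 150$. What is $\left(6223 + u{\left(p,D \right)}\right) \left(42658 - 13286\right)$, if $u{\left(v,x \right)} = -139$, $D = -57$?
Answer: $178699248$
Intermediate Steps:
$p = 750$ ($p = 5 \cdot 150 = 750$)
$\left(6223 + u{\left(p,D \right)}\right) \left(42658 - 13286\right) = \left(6223 - 139\right) \left(42658 - 13286\right) = 6084 \cdot 29372 = 178699248$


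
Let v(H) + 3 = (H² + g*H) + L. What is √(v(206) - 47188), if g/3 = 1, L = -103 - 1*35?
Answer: 15*I*√19 ≈ 65.384*I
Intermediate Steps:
L = -138 (L = -103 - 35 = -138)
g = 3 (g = 3*1 = 3)
v(H) = -141 + H² + 3*H (v(H) = -3 + ((H² + 3*H) - 138) = -3 + (-138 + H² + 3*H) = -141 + H² + 3*H)
√(v(206) - 47188) = √((-141 + 206² + 3*206) - 47188) = √((-141 + 42436 + 618) - 47188) = √(42913 - 47188) = √(-4275) = 15*I*√19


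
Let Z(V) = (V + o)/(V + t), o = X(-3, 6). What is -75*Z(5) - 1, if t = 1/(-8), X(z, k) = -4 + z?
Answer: 387/13 ≈ 29.769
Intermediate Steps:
t = -⅛ ≈ -0.12500
o = -7 (o = -4 - 3 = -7)
Z(V) = (-7 + V)/(-⅛ + V) (Z(V) = (V - 7)/(V - ⅛) = (-7 + V)/(-⅛ + V))
-75*Z(5) - 1 = -600*(-7 + 5)/(-1 + 8*5) - 1 = -600*(-2)/(-1 + 40) - 1 = -600*(-2)/39 - 1 = -75*(-16/39) - 1 = 400/13 - 1 = 387/13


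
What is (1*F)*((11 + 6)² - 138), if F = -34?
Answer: -5134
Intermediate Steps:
(1*F)*((11 + 6)² - 138) = (1*(-34))*((11 + 6)² - 138) = -34*(17² - 138) = -34*(289 - 138) = -34*151 = -5134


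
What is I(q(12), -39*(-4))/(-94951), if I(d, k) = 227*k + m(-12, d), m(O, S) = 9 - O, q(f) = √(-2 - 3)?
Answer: -35433/94951 ≈ -0.37317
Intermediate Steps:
q(f) = I*√5 (q(f) = √(-5) = I*√5)
I(d, k) = 21 + 227*k (I(d, k) = 227*k + (9 - 1*(-12)) = 227*k + (9 + 12) = 227*k + 21 = 21 + 227*k)
I(q(12), -39*(-4))/(-94951) = (21 + 227*(-39*(-4)))/(-94951) = (21 + 227*156)*(-1/94951) = (21 + 35412)*(-1/94951) = 35433*(-1/94951) = -35433/94951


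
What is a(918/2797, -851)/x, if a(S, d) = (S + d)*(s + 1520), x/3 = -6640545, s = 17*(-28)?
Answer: 276002164/6191201455 ≈ 0.044580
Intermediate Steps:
s = -476
x = -19921635 (x = 3*(-6640545) = -19921635)
a(S, d) = 1044*S + 1044*d (a(S, d) = (S + d)*(-476 + 1520) = (S + d)*1044 = 1044*S + 1044*d)
a(918/2797, -851)/x = (1044*(918/2797) + 1044*(-851))/(-19921635) = (1044*(918*(1/2797)) - 888444)*(-1/19921635) = (1044*(918/2797) - 888444)*(-1/19921635) = (958392/2797 - 888444)*(-1/19921635) = -2484019476/2797*(-1/19921635) = 276002164/6191201455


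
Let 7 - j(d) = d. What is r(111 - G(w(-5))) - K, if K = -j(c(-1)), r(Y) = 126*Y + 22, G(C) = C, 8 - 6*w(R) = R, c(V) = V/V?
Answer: 13741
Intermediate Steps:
c(V) = 1
j(d) = 7 - d
w(R) = 4/3 - R/6
r(Y) = 22 + 126*Y
K = -6 (K = -(7 - 1*1) = -(7 - 1) = -1*6 = -6)
r(111 - G(w(-5))) - K = (22 + 126*(111 - (4/3 - 1/6*(-5)))) - 1*(-6) = (22 + 126*(111 - (4/3 + 5/6))) + 6 = (22 + 126*(111 - 1*13/6)) + 6 = (22 + 126*(111 - 13/6)) + 6 = (22 + 126*(653/6)) + 6 = (22 + 13713) + 6 = 13735 + 6 = 13741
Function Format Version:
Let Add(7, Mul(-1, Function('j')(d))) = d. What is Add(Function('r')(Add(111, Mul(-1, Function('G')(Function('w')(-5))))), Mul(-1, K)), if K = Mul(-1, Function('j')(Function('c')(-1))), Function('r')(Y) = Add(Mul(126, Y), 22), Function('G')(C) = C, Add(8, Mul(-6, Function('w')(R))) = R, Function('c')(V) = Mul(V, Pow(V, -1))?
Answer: 13741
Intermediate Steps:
Function('c')(V) = 1
Function('j')(d) = Add(7, Mul(-1, d))
Function('w')(R) = Add(Rational(4, 3), Mul(Rational(-1, 6), R))
Function('r')(Y) = Add(22, Mul(126, Y))
K = -6 (K = Mul(-1, Add(7, Mul(-1, 1))) = Mul(-1, Add(7, -1)) = Mul(-1, 6) = -6)
Add(Function('r')(Add(111, Mul(-1, Function('G')(Function('w')(-5))))), Mul(-1, K)) = Add(Add(22, Mul(126, Add(111, Mul(-1, Add(Rational(4, 3), Mul(Rational(-1, 6), -5)))))), Mul(-1, -6)) = Add(Add(22, Mul(126, Add(111, Mul(-1, Add(Rational(4, 3), Rational(5, 6)))))), 6) = Add(Add(22, Mul(126, Add(111, Mul(-1, Rational(13, 6))))), 6) = Add(Add(22, Mul(126, Add(111, Rational(-13, 6)))), 6) = Add(Add(22, Mul(126, Rational(653, 6))), 6) = Add(Add(22, 13713), 6) = Add(13735, 6) = 13741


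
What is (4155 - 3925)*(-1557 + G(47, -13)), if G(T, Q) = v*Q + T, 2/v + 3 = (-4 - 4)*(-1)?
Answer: -348496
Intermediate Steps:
v = ⅖ (v = 2/(-3 + (-4 - 4)*(-1)) = 2/(-3 - 8*(-1)) = 2/(-3 + 8) = 2/5 = 2*(⅕) = ⅖ ≈ 0.40000)
G(T, Q) = T + 2*Q/5 (G(T, Q) = 2*Q/5 + T = T + 2*Q/5)
(4155 - 3925)*(-1557 + G(47, -13)) = (4155 - 3925)*(-1557 + (47 + (⅖)*(-13))) = 230*(-1557 + (47 - 26/5)) = 230*(-1557 + 209/5) = 230*(-7576/5) = -348496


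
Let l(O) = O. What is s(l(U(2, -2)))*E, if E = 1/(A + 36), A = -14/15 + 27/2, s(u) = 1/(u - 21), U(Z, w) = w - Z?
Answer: -6/7285 ≈ -0.00082361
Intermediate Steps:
s(u) = 1/(-21 + u)
A = 377/30 (A = -14*1/15 + 27*(½) = -14/15 + 27/2 = 377/30 ≈ 12.567)
E = 30/1457 (E = 1/(377/30 + 36) = 1/(1457/30) = 30/1457 ≈ 0.020590)
s(l(U(2, -2)))*E = (30/1457)/(-21 + (-2 - 1*2)) = (30/1457)/(-21 + (-2 - 2)) = (30/1457)/(-21 - 4) = (30/1457)/(-25) = -1/25*30/1457 = -6/7285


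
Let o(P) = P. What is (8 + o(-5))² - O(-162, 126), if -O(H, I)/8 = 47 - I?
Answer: -623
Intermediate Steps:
O(H, I) = -376 + 8*I (O(H, I) = -8*(47 - I) = -376 + 8*I)
(8 + o(-5))² - O(-162, 126) = (8 - 5)² - (-376 + 8*126) = 3² - (-376 + 1008) = 9 - 1*632 = 9 - 632 = -623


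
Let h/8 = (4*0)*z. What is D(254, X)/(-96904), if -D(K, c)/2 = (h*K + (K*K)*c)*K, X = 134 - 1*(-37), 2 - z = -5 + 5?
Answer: 700546986/12113 ≈ 57834.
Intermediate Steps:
z = 2 (z = 2 - (-5 + 5) = 2 - 1*0 = 2 + 0 = 2)
X = 171 (X = 134 + 37 = 171)
h = 0 (h = 8*((4*0)*2) = 8*(0*2) = 8*0 = 0)
D(K, c) = -2*c*K**3 (D(K, c) = -2*(0*K + (K*K)*c)*K = -2*(0 + K**2*c)*K = -2*(0 + c*K**2)*K = -2*c*K**2*K = -2*c*K**3)
D(254, X)/(-96904) = -2*171*254**3/(-96904) = -2*171*16387064*(-1/96904) = -5604375888*(-1/96904) = 700546986/12113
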